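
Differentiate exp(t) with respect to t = exp(t)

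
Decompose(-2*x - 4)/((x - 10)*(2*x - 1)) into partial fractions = 10/(19*(2*x - 1)) - 24/(19*(x - 10))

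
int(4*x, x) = 2*x^2 + C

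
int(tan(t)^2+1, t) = tan(t) + C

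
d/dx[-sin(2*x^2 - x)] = (1 - 4*x)*cos(x*(2*x - 1))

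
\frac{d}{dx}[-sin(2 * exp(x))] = -2*exp(x)*cos(2*exp(x))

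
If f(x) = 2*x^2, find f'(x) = 4*x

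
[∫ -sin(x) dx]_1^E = cos(E) - cos(1)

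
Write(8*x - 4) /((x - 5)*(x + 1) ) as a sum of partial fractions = 2/(x + 1) + 6/(x - 5)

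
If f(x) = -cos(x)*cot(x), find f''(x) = -sin(x) + 1/sin(x) - 2/sin(x)^3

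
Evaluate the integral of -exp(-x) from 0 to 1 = -1 + exp(-1)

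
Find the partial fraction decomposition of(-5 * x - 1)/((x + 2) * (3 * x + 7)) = -32/(3*x + 7) + 9/(x + 2)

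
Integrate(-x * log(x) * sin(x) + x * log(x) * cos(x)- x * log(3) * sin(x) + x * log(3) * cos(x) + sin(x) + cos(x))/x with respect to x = sqrt(2)*log(3*x)*sin(x + pi/4) + C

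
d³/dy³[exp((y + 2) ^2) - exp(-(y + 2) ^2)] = (8*y^3*exp(2*y^2 + 8*y + 8) + 8*y^3 + 48*y^2*exp(2*y^2 + 8*y + 8) + 48*y^2 + 108*y*exp(2*y^2 + 8*y + 8) + 84*y + 88*exp(2*y^2 + 8*y + 8) + 40)*exp(-y^2 - 4*y - 4)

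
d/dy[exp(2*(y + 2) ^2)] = 4*y*exp(2*y^2 + 8*y + 8) + 8*exp(2*y^2 + 8*y + 8)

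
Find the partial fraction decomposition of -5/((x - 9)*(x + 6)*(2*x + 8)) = -1/(12*(x + 6)) + 5/(52*(x + 4)) - 1/(78*(x - 9))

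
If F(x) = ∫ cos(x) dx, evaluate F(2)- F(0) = sin(2)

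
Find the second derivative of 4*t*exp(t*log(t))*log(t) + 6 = (4*t^2*exp(t*log(t))*log(t)^3 + 8*t^2*exp(t*log(t))*log(t)^2 + 4*t^2*exp(t*log(t))*log(t) + 8*t*exp(t*log(t))*log(t)^2 + 20*t*exp(t*log(t))*log(t) + 8*t*exp(t*log(t)) + 4*exp(t*log(t)))/t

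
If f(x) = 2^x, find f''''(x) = 2^x*log(2)^4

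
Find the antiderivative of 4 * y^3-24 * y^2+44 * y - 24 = y^4 - 8*y^3 + 22*y^2 - 24*y + C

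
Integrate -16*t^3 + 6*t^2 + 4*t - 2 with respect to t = -4*t^4 + 2*t^3 + 2*t^2 - 2*t + C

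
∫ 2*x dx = x^2 + C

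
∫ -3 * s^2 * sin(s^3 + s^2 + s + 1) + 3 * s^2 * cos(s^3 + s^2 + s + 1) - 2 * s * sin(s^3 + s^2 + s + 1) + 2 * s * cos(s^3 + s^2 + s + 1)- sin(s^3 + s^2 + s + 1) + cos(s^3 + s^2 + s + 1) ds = sin(s^3 + s^2 + s + 1) + cos(s^3 + s^2 + s + 1) + C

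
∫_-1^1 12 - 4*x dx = 24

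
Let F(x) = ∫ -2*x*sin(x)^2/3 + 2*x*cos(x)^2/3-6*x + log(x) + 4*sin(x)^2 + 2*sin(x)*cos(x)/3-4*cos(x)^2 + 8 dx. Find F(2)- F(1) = -2 - 4*sin(4)/3 + 2*log(2) + 5*sin(2)/3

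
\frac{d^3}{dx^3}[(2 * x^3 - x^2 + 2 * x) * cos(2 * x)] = 16*x^3*sin(2*x) - 8*x^2*sin(2*x) - 72*x^2*cos(2*x) - 56*x*sin(2*x) + 24*x*cos(2*x) + 12*sin(2*x) - 12*cos(2*x)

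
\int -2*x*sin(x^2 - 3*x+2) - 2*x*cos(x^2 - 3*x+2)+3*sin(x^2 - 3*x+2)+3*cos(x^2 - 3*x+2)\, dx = sqrt(2)*cos(x^2 - 3*x + pi/4 + 2) + C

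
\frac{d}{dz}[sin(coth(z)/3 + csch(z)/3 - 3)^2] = -(cosh(z) + 1)*sin(2*coth(z)/3 + 2*csch(z)/3 - 6)/(3*sinh(z)^2)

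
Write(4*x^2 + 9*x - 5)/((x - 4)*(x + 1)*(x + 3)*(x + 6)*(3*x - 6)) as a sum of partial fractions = 17/(720*(x + 6)) - 2/(315*(x + 3)) - 1/(45*(x + 1)) - 29/(720*(x - 2)) + 19/(420*(x - 4))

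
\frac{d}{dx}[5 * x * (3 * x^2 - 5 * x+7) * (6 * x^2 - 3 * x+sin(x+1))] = 450*x^4 + 15*x^3*cos(x + 1) - 780*x^3 + 45*x^2*sin(x + 1) - 25*x^2*cos(x + 1) + 855*x^2 - 50*x*sin(x + 1) + 35*x*cos(x + 1) - 210*x + 35*sin(x + 1)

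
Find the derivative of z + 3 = 1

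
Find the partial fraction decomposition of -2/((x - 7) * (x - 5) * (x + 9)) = -1/(112*(x + 9)) + 1/(14*(x - 5)) - 1/(16*(x - 7))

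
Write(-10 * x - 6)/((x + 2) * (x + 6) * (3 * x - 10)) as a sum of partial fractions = -177/(224*(3*x - 10)) + 27/(56*(x + 6)) - 7/(32*(x + 2))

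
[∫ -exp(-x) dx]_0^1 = -1 + exp(-1)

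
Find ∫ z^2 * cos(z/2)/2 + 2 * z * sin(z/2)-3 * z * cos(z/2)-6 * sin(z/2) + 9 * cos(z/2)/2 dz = (z - 3)^2*sin(z/2) + C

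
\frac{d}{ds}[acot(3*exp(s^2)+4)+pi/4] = -6*s*exp(s^2)/(9*exp(2*s^2) + 24*exp(s^2) + 17)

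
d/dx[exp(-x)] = -exp(-x)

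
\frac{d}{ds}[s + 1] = 1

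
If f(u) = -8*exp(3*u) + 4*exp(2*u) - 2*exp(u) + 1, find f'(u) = -24*exp(3*u) + 8*exp(2*u) - 2*exp(u)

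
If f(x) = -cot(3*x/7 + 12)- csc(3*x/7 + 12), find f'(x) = 3*cot(3*x/7 + 12)^2/7 + 3*cot(3*x/7 + 12)*csc(3*x/7 + 12)/7 + 3/7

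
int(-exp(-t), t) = exp(-t) + C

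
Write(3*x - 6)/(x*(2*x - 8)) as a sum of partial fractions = 3/(4*(x - 4)) + 3/(4*x)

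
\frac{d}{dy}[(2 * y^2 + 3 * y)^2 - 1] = 16*y^3 + 36*y^2 + 18*y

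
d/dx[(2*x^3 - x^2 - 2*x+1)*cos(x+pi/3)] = -2*x^3*sin(x + pi/3) + x^2*sin(x + pi/3) + 6*x^2*cos(x + pi/3) + 2*sqrt(2)*x*sin(x + pi/12) - sin(x + pi/3) - 2*cos(x + pi/3)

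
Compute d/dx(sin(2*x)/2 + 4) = cos(2*x)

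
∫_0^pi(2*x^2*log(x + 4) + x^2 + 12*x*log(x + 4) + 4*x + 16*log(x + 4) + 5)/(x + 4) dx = -5*log(4) + (1 + (2 + pi)^2)*log(pi + 4)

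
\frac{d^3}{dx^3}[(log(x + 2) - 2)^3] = (6*log(x + 2)^2 - 42*log(x + 2) + 66)/(x^3 + 6*x^2 + 12*x + 8)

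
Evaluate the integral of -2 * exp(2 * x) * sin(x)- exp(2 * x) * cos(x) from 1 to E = -exp(2*E)*sin(E) + exp(2)*sin(1)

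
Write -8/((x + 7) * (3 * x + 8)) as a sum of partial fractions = -24/(13*(3*x + 8)) + 8/(13*(x + 7))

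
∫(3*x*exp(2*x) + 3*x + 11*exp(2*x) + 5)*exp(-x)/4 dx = (3*x + 8)*sinh(x)/2 + C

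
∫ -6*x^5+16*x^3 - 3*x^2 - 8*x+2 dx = -x^6 + 4*x^4 - x^3 - 4*x^2 + 2*x + C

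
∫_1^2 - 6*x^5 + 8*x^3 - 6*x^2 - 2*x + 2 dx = -48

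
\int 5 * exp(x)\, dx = 5*exp(x) + C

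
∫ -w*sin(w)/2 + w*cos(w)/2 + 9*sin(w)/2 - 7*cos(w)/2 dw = sqrt(2)*(w - 8)*sin(w + pi/4)/2 + C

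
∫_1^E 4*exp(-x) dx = -4*exp(-E) + 4*exp(-1)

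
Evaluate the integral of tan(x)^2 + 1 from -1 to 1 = 2*tan(1)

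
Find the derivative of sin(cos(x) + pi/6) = -sin(x)*cos(cos(x) + pi/6)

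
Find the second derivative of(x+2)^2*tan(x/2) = x^2*tan(x/2)^3/2 + x^2*tan(x/2)/2 + 2*x*tan(x/2)^3 + 2*x*tan(x/2)^2 + 2*x*tan(x/2) + 2*x + 2*tan(x/2)^3 + 4*tan(x/2)^2 + 4*tan(x/2) + 4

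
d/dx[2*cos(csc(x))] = 2*sin(csc(x))*cot(x)*csc(x)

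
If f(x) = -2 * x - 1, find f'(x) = -2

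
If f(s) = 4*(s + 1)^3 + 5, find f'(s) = 12*s^2 + 24*s + 12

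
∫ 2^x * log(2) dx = 2^x + C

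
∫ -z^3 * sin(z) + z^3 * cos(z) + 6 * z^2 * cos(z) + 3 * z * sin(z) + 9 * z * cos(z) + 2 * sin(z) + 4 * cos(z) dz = sqrt(2)*(z + 1)^3*sin(z + pi/4) + C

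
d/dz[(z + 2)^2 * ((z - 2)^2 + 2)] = 4*z^3 - 12*z + 8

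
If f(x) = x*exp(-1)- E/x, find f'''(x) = 6*E/x^4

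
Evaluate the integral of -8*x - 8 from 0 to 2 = -32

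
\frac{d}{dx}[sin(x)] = cos(x)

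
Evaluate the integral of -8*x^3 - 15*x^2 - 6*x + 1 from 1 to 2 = -73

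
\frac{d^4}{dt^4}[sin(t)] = sin(t)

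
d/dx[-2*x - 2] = -2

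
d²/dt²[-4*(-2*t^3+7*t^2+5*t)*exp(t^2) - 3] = 32*t^5*exp(t^2) - 112*t^4*exp(t^2) + 32*t^3*exp(t^2) - 280*t^2*exp(t^2) - 72*t*exp(t^2) - 56*exp(t^2)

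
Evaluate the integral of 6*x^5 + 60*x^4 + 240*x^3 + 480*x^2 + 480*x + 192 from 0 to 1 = 665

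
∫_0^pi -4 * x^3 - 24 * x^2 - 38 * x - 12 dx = -(-2 + (2 + pi)^2)^2 + (2 + pi)^2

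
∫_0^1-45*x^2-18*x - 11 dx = -35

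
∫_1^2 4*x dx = 6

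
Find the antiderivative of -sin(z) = cos(z) + C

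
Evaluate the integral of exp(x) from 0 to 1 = -1 + E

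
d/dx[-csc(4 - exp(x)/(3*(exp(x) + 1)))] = -exp(x)*cot(4 - exp(x)/(3*exp(x) + 3))*csc(4 - exp(x)/(3*exp(x) + 3))/(3*exp(2*x) + 6*exp(x) + 3)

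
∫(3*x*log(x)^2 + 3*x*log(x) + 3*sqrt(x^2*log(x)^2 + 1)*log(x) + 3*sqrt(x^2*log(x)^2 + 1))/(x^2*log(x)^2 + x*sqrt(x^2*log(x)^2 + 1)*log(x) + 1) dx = 3*log(x*log(x) + sqrt(x^2*log(x)^2 + 1)) + C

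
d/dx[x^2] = 2*x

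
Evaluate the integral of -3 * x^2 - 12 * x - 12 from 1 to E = (-E - 2)^3 + 27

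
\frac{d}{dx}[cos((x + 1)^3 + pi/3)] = -3*x^2*sin(x^3 + 3*x^2 + 3*x + 1 + pi/3) - 6*x*sin(x^3 + 3*x^2 + 3*x + 1 + pi/3) - 3*sin(x^3 + 3*x^2 + 3*x + 1 + pi/3)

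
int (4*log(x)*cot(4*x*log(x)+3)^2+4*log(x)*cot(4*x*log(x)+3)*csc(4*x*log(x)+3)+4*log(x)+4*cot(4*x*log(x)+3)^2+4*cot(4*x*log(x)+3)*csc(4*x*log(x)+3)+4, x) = -cot(4*x*log(x) + 3) - csc(4*x*log(x) + 3) + C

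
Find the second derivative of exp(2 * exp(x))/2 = exp(x + 2*exp(x)) + 2*exp(2*x + 2*exp(x))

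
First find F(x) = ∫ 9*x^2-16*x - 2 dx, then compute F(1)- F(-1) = 2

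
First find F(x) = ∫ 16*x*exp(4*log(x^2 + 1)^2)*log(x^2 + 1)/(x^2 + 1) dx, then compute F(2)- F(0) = -1 + exp(4*log(5)^2)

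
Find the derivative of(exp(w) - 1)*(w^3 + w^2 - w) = w^3*exp(w) + 4*w^2*exp(w) - 3*w^2 + w*exp(w) - 2*w - exp(w) + 1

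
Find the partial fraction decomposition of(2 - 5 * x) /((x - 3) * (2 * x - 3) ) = 11/(3*(2*x - 3)) - 13/(3*(x - 3))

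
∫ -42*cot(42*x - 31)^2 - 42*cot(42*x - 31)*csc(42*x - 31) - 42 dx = cot(42*x - 31) + csc(42*x - 31) + C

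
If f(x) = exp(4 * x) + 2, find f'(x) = 4*exp(4*x)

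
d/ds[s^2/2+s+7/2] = s + 1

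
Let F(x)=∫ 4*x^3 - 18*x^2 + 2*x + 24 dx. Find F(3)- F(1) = -20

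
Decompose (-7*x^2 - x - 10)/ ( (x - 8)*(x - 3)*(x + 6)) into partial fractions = -128/(63*(x + 6)) + 76/(45*(x - 3)) - 233/(35*(x - 8))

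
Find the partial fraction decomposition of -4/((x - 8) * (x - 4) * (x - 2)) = -1/(3*(x - 2)) + 1/(2*(x - 4)) - 1/(6*(x - 8))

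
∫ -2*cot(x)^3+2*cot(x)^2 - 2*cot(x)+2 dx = (cot(x) - 1)^2 + C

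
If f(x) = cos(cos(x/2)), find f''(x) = -sin(x/2)^2*cos(cos(x/2))/4 + sin(cos(x/2))*cos(x/2)/4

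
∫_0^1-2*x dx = -1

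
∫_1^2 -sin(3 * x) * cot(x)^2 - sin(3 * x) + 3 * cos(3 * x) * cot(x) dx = -sin(3)*cot(1) + sin(6)*cot(2)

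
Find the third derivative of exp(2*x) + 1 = 8*exp(2*x)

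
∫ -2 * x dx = -x^2 + C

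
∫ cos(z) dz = sin(z) + C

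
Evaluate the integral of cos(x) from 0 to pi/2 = 1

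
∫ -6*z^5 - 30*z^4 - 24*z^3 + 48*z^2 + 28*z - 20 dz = -z^6 - 6*z^5 - 6*z^4 + 16*z^3 + 14*z^2 - 20*z + C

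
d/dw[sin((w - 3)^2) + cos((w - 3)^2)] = -2*w*sin(w^2 - 6*w + 9) + 2*w*cos(w^2 - 6*w + 9) + 6*sin(w^2 - 6*w + 9) - 6*cos(w^2 - 6*w + 9)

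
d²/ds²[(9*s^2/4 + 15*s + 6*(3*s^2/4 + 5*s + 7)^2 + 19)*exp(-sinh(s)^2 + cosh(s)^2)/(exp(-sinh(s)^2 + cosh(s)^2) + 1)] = (81*s^2 + 540*s + 861)/(2*exp(-1) + 2)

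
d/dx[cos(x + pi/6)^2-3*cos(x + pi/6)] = 3*sin(x + pi/6) - sin(2*x + pi/3)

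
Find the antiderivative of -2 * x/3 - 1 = -x^2/3 - x + C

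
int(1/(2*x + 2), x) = log(x + 1)/2 + C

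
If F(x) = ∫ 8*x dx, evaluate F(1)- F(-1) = 0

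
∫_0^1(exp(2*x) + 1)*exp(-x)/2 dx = -exp(-1)/2 + E/2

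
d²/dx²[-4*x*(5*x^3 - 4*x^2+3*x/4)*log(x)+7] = -240*x^2*log(x) - 140*x^2 + 96*x*log(x) + 80*x - 6*log(x) - 9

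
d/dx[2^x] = 2^x*log(2)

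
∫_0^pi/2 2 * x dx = pi^2/4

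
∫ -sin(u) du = cos(u) + C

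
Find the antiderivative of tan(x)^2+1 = tan(x) + C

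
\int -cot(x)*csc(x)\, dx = csc(x) + C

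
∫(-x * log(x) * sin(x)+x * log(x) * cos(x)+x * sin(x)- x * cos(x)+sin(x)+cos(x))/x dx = sqrt(2)*(log(x) - 1)*sin(x + pi/4) + C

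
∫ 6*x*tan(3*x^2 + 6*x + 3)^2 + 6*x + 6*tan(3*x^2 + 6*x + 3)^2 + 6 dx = tan(3*(x + 1)^2) + C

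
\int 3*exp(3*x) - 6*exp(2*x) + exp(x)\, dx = (exp(x) - 1)^3 - 2*exp(x) + C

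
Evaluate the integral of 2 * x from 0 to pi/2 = pi^2/4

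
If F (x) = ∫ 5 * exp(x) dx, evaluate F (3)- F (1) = -5*E + 5*exp(3)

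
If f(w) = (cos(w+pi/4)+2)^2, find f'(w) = -4*sin(w + pi/4) - cos(2*w)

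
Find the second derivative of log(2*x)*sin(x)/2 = (-x^2*log(x)*sin(x) - x^2*log(2)*sin(x) + 2*x*cos(x) - sin(x))/(2*x^2)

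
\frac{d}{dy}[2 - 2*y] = -2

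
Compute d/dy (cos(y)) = -sin(y)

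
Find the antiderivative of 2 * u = u^2 + C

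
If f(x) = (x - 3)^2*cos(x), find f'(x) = -x^2*sin(x) + 6*x*sin(x) + 2*x*cos(x) - 9*sin(x) - 6*cos(x)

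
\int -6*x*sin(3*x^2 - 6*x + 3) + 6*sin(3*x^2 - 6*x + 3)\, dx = cos(3*(x - 1)^2) + C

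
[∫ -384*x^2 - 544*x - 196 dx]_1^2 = -1908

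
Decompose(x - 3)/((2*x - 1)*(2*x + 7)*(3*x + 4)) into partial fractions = 3/(11*(3*x + 4)) - 1/(8*(2*x + 7)) - 5/(88*(2*x - 1))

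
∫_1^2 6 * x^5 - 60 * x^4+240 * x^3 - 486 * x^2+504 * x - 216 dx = -3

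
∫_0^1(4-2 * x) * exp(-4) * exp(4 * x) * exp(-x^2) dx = -exp(-4) + exp(-1)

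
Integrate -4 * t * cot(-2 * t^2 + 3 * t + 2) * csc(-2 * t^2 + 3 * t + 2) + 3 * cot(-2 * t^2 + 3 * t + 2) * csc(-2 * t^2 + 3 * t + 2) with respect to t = -csc(-2*t^2 + 3*t + 2) + C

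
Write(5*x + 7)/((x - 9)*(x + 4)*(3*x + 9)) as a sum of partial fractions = -1/(3*(x + 4)) + 2/(9*(x + 3)) + 1/(9*(x - 9))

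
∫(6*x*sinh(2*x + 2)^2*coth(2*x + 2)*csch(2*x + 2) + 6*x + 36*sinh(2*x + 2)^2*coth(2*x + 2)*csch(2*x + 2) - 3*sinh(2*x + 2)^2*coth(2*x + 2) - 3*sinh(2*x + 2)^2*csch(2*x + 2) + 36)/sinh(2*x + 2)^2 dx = -(3*x + 18)*(coth(2*x + 2) + csch(2*x + 2)) + C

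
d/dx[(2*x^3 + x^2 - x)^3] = 72*x^8 + 96*x^7 - 42*x^6 - 66*x^5 + 15*x^4 + 12*x^3 - 3*x^2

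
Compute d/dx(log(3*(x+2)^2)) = 2/(x + 2)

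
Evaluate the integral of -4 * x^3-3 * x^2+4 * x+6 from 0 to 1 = 6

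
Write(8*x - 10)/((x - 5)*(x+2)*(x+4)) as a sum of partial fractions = -7/(3*(x + 4)) + 13/(7*(x + 2)) + 10/(21*(x - 5))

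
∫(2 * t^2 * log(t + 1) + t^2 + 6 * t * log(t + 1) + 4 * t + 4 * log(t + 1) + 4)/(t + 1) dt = (t + 2)^2*log(t + 1) + C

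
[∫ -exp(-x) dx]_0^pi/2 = -1 + exp(-pi/2)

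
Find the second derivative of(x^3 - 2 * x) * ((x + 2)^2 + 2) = 20*x^3 + 48*x^2 + 24*x - 16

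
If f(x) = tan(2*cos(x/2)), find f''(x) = (2*sin(x/2)^2*sin(2*cos(x/2))/cos(2*cos(x/2)) - cos(x/2)/2)/cos(2*cos(x/2))^2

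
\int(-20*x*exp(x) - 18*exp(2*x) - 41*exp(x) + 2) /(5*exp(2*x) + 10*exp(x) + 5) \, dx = (-18*x*exp(x) + 2*x + 25)/(5*(exp(x) + 1)) + C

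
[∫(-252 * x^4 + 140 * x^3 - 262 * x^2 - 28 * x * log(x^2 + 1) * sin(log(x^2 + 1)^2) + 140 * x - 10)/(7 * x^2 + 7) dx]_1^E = -12*exp(3) - 10*E/7 - cos(log(2)^2) + cos(log(1 + exp(2))^2) + 24/7 + 10*exp(2)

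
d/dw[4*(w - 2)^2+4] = 8*w - 16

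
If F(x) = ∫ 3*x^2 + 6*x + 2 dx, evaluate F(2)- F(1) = 18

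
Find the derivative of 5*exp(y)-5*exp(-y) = (5*exp(2*y) + 5)*exp(-y)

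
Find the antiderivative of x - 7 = x^2/2 - 7*x + C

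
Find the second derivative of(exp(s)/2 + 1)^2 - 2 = exp(2*s) + exp(s)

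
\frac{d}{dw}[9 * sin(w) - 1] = 9*cos(w)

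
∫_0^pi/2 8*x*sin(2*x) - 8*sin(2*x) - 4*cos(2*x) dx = -8 + 2*pi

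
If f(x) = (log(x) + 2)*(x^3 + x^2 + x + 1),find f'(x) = (3*x^3*log(x) + 7*x^3 + 2*x^2*log(x) + 5*x^2 + x*log(x) + 3*x + 1)/x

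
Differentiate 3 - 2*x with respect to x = -2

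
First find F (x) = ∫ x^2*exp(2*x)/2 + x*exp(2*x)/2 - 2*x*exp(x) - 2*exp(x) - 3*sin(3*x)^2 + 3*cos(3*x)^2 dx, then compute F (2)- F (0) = -4*exp(2) + sin(12)/2 + exp(4)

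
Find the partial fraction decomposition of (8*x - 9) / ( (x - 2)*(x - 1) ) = 1/(x - 1) + 7/(x - 2)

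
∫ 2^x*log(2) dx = 2^x + C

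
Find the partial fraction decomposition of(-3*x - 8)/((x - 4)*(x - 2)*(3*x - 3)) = -11/(9*(x - 1)) + 7/(3*(x - 2)) - 10/(9*(x - 4))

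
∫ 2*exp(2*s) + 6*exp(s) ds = (exp(s) + 3)^2 + C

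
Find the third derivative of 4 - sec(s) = (1 - 6/cos(s)^2)*sin(s)/cos(s)^2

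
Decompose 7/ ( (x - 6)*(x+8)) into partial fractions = -1/(2*(x + 8)) + 1/(2*(x - 6))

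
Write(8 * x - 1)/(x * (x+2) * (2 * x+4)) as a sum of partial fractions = 1/(8*(x + 2)) + 17/(4*(x + 2)^2) - 1/(8*x)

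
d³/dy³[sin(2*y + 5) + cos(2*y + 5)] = 8*sin(2*y + 5) - 8*cos(2*y + 5)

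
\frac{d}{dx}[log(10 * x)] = 1/x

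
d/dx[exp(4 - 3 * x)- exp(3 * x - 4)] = (-3*exp(6*x - 8) - 3)*exp(4 - 3*x)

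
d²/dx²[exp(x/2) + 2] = exp(x/2)/4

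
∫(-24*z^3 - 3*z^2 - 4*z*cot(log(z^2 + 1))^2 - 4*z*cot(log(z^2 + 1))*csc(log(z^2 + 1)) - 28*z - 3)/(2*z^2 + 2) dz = -6*z^2 - 3*z/2 + cot(log(z^2 + 1)) + csc(log(z^2 + 1)) + C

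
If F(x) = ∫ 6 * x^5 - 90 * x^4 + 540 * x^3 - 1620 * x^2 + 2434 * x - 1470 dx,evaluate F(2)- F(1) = -69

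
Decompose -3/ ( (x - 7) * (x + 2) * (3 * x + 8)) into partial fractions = -27/(58*(3*x + 8)) + 1/(6*(x + 2)) - 1/(87*(x - 7))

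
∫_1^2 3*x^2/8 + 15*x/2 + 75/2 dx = 397/8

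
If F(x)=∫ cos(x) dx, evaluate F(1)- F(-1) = 2*sin(1)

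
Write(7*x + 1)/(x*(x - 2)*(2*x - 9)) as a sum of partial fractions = 26/(9*(2*x - 9)) - 3/(2*(x - 2)) + 1/(18*x)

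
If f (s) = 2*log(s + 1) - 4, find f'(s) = 2/(s + 1)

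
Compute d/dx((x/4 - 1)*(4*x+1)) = 2*x - 15/4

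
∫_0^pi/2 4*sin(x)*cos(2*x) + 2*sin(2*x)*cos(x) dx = 0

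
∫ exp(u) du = exp(u) + C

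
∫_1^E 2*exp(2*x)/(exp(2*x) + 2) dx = -log(2 + exp(2)) + log(2 + exp(2*E))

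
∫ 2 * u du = u^2 + C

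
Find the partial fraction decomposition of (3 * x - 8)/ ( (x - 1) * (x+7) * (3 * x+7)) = 27/(28*(3*x + 7)) - 29/(112*(x + 7)) - 1/(16*(x - 1))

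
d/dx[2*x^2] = 4*x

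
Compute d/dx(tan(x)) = cos(x)^(-2)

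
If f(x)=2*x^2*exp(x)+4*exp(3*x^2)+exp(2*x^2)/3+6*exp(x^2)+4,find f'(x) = 2*x^2*exp(x) + 4*x*exp(x) + 24*x*exp(3*x^2) + 4*x*exp(2*x^2)/3 + 12*x*exp(x^2)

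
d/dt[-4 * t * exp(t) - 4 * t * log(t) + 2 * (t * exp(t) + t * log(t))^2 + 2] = 4*t^2*exp(2*t) + 4*t^2*exp(t)*log(t) + 4*t*exp(2*t) + 8*t*exp(t)*log(t) + 4*t*log(t)^2 + 4*t*log(t) - 4*exp(t) - 4*log(t) - 4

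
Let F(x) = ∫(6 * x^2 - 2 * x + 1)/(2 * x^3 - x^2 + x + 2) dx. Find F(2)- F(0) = 3*log(2)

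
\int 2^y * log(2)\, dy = 2^y + C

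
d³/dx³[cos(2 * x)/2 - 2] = 4*sin(2*x)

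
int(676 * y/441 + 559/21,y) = 338*y^2/441 + 559*y/21 + C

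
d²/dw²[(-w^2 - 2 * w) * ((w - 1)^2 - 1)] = 8 - 12*w^2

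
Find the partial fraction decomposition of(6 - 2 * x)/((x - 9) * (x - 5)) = 1/(x - 5) - 3/(x - 9)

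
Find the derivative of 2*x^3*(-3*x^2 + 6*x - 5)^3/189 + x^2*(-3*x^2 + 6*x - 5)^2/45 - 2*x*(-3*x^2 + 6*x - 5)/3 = -18*x^8/7 + 96*x^7/7 - 34*x^6 + 246*x^5/5 - 934*x^4/21 + 872*x^3/35 - 124*x^2/63 - 62*x/9 + 10/3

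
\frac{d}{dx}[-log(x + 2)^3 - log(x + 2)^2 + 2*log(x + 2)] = (-3*log(x + 2)^2 - 2*log(x + 2) + 2)/(x + 2)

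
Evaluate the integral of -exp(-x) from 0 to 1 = -1 + exp(-1)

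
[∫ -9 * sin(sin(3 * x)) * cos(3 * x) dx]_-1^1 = 0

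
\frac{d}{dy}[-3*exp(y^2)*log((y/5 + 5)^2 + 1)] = (-6*y^3*exp(y^2)*log(y^2/25 + 2*y + 26) - 300*y^2*exp(y^2)*log(y^2/25 + 2*y + 26) - 3900*y*exp(y^2)*log(y^2/25 + 2*y + 26) - 6*y*exp(y^2) - 150*exp(y^2))/(y^2 + 50*y + 650)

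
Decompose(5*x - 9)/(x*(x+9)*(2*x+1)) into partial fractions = 46/(17*(2*x + 1)) - 6/(17*(x + 9)) - 1/x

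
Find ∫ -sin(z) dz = cos(z) + C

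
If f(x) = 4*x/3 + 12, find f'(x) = 4/3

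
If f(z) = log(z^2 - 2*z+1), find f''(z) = -2/(z^2 - 2*z + 1)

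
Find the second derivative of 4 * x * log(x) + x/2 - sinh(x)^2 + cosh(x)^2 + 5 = 4/x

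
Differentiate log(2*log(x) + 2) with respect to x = 1/(x*log(x) + x)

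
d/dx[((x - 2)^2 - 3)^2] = 4*x^3 - 24*x^2 + 36*x - 8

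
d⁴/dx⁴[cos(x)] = cos(x)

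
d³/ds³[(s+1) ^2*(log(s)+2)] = (2*s^2 - 2*s + 2)/s^3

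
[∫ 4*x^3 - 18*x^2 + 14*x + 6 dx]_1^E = -9 + (-3*E - 1 + exp(2))^2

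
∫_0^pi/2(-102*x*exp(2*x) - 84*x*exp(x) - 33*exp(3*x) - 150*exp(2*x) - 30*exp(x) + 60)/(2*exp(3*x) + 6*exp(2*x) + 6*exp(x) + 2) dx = (-3*pi - 9)*(-5 + 3*exp(pi)/(4*(1 + exp(pi/2))^2) + 7*exp(pi/2)/(1 + exp(pi/2))) - 189/16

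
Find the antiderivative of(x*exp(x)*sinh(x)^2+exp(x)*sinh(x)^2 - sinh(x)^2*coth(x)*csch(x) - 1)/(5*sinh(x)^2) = x*exp(x)/5 + 1/(5*tanh(x)) + 1/(5*sinh(x)) + C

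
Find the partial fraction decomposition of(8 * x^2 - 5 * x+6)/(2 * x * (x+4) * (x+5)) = 231/(10*(x + 5)) - 77/(4*(x + 4)) + 3/(20*x)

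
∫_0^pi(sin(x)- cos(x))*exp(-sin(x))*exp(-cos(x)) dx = E - exp(-1)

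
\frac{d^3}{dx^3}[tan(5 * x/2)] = 375*tan(5*x/2)^4/4 + 125*tan(5*x/2)^2 + 125/4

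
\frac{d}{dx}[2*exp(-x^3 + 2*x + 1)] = -6*x^2*exp(-x^3 + 2*x + 1) + 4*exp(-x^3 + 2*x + 1)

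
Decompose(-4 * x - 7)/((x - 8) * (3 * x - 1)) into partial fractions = 25/(23*(3*x - 1)) - 39/(23*(x - 8))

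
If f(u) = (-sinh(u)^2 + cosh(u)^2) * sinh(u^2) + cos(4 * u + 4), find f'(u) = 2*u*cosh(u^2) - 4*sin(4*u + 4)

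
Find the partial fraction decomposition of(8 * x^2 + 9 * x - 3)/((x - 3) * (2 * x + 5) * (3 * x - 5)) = -77/(25*(3*x - 5)) + 98/(275*(2*x + 5)) + 24/(11*(x - 3))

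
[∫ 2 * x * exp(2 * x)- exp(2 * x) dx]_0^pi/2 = 1 + (-1 + pi/2)*exp(pi)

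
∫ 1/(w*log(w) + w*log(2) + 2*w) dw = log(log(2*w) + 2) + C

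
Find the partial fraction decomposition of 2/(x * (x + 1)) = -2/(x + 1) + 2/x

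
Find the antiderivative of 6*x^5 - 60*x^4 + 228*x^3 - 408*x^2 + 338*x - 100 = x^6 - 12*x^5 + 57*x^4 - 136*x^3 + 169*x^2 - 100*x + C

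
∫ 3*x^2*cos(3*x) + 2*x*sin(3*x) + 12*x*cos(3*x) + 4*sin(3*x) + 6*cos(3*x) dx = ((x + 2)^2 - 2)*sin(3*x) + C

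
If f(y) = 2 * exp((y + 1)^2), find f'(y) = 4*y*exp(y^2 + 2*y + 1) + 4*exp(y^2 + 2*y + 1)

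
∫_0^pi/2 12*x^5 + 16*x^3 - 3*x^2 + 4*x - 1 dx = -pi^3/8 - pi/2 + 2*(pi/2 + pi^3/8)^2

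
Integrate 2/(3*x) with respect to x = 2*log(x)/3 + C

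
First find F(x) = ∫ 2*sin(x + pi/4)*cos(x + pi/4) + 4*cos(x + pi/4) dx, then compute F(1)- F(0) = -(sqrt(2)/2 + 2)^2 + (sin(pi/4 + 1) + 2)^2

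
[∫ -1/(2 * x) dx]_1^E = -1/2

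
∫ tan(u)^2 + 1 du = tan(u) + C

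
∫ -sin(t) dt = cos(t) + C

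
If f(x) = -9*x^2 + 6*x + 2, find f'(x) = 6 - 18*x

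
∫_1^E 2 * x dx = -1 + exp(2)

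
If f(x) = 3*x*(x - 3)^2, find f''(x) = 18*x - 36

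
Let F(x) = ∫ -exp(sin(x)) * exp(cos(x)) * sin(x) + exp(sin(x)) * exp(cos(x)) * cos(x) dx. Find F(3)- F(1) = -exp(cos(1) + sin(1)) + exp(cos(3) + sin(3))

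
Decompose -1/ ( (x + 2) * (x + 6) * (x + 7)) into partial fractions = -1/(5*(x + 7)) + 1/(4*(x + 6)) - 1/(20*(x + 2))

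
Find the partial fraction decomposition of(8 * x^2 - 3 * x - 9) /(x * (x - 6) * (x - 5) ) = -176/(5*(x - 5)) + 87/(2*(x - 6)) - 3/(10*x)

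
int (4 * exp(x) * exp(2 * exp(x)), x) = 2*exp(2*exp(x)) + C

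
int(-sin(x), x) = cos(x) + C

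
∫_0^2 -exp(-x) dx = -1 + exp(-2)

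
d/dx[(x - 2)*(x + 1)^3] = 4*x^3 + 3*x^2 - 6*x - 5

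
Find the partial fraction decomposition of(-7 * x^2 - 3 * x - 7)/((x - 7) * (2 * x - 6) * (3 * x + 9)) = -61/(360*(x + 3)) + 79/(144*(x - 3)) - 371/(240*(x - 7))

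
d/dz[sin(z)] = cos(z)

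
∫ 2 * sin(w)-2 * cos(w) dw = -2*sqrt(2)*sin(w + pi/4) + C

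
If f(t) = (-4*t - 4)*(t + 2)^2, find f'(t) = -12*t^2 - 40*t - 32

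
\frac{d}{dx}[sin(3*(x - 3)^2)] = 6*(x - 3)*cos(3*(x^2 - 6*x + 9))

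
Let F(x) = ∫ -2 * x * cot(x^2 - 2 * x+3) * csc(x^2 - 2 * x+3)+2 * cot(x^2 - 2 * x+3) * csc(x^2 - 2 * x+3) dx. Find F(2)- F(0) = 0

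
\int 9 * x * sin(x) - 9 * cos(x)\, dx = -9*x*cos(x) + C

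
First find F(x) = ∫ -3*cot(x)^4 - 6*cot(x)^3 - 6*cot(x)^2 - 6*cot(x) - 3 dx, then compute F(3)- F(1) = (cot(3) + 1)^3 - (cot(1) + 1)^3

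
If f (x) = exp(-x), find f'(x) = -exp(-x)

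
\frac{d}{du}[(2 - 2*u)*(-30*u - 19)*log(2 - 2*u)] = 120*u*log(1 - u) + 60*u + 120*u*log(2) - 22*log(1 - u) - 22*log(2) + 38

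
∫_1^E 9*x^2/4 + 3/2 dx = -9/4 + 3*E/2 + 3*exp(3)/4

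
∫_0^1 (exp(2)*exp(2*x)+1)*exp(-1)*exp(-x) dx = -E - exp(-2) + exp(-1) + exp(2)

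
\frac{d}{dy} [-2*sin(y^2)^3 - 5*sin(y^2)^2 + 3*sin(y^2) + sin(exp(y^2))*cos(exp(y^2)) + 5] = y*(2*exp(y^2)*cos(2*exp(y^2)) - 10*sin(2*y^2) + 3*cos(y^2) + 3*cos(3*y^2))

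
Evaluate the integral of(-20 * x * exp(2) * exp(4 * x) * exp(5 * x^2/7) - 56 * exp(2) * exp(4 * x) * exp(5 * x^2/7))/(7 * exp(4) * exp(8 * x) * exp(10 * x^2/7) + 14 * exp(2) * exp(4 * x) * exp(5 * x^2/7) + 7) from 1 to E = -2*exp(2 + 5*exp(2)/7 + 4*E)/(1 + exp(2 + 5*exp(2)/7 + 4*E)) + 2*exp(47/7)/(1 + exp(47/7))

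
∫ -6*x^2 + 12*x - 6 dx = -2*x^3 + 6*x^2 - 6*x + C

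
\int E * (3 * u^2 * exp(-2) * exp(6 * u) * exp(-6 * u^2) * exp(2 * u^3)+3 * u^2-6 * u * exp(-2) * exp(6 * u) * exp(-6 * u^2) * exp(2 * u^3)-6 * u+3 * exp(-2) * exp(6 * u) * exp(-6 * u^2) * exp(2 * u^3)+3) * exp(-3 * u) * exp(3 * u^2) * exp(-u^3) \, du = 2*sinh((u - 1)^3) + C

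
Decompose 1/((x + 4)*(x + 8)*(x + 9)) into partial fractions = 1/(5*(x + 9)) - 1/(4*(x + 8)) + 1/(20*(x + 4))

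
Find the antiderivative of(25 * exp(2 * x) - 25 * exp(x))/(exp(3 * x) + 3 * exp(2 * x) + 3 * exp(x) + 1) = (-18*exp(2*x) - 61*exp(x) - 18)/(exp(2*x) + 2*exp(x) + 1) + C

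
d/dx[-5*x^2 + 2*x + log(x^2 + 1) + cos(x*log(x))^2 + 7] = (-10*x^3 - x^2*log(x)*sin(2*x*log(x)) - x^2*sin(2*x*log(x)) + 2*x^2 - 8*x - log(x)*sin(2*x*log(x)) - sin(2*x*log(x)) + 2)/(x^2 + 1)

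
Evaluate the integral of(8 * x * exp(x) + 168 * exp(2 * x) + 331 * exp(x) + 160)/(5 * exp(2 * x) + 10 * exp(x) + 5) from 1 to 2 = -11*E/(5*(1 + E)) + 19*exp(2)/(5*(1 + exp(2))) + 32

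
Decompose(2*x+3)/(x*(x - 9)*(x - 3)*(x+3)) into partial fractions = 1/(72*(x + 3)) - 1/(12*(x - 3)) + 7/(216*(x - 9)) + 1/(27*x)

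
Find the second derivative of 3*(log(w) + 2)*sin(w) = 3*(-w^2*log(w)*sin(w) - 2*w^2*sin(w) + 2*w*cos(w) - sin(w))/w^2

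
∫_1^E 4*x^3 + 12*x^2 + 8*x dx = -8 + (-2 + (1 + E)^2)*(1 + E)^2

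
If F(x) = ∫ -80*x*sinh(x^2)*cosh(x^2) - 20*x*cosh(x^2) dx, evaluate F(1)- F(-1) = 0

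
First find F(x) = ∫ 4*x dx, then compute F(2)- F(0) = 8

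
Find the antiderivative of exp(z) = exp(z) + C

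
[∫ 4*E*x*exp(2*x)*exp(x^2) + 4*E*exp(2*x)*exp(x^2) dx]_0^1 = -2*E + 2*exp(4)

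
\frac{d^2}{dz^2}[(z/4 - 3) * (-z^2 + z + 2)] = 13/2 - 3*z/2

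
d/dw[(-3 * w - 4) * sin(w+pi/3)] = -3*w*cos(w + pi/3) - 3*sin(w + pi/3) - 4*cos(w + pi/3)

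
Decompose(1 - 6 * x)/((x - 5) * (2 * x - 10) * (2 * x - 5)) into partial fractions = -28/(25*(2*x - 5)) + 14/(25*(x - 5)) - 29/(10*(x - 5)^2)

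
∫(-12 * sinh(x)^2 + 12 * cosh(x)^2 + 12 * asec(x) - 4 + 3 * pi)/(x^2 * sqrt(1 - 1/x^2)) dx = (6*asec(x) + 8 + 3*pi)*asec(x) + C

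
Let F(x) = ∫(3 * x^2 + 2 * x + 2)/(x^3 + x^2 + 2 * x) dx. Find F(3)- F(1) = -log(4) + log(42)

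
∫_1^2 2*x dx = 3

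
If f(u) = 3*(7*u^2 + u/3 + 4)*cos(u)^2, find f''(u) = -42*u^2*cos(2*u) - 84*u*sin(2*u) - 2*u*cos(2*u) - 2*sin(2*u) - 3*cos(2*u) + 21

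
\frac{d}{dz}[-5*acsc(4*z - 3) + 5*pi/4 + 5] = 20/(16*z^2*sqrt(1 - 1/(16*z^2 - 24*z + 9)) - 24*z*sqrt(1 - 1/(16*z^2 - 24*z + 9)) + 9*sqrt(1 - 1/(16*z^2 - 24*z + 9)))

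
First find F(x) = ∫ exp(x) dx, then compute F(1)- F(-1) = E - exp(-1)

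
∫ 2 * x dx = x^2 + C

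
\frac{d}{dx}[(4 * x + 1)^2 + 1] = 32*x + 8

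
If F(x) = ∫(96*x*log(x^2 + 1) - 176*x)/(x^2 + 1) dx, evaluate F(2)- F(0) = -96 + 6*(4 - 2*log(5))^2 + 8*log(5)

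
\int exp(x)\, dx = exp(x) + C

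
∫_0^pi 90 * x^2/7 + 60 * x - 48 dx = -48*pi + 30*pi^3/7 + 30*pi^2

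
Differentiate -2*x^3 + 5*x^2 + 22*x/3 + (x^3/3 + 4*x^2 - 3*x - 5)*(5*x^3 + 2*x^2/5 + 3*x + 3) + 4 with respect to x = 10*x^5 + 302*x^4/3 - 248*x^3/5 - 228*x^2/5 + 12*x - 50/3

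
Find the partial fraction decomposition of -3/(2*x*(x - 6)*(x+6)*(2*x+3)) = -4/(135*(2*x + 3)) + 1/(432*(x + 6)) - 1/(720*(x - 6)) + 1/(72*x)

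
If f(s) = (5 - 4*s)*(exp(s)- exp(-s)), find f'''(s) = (-4*s*exp(2*s) - 4*s - 7*exp(2*s) + 17)*exp(-s)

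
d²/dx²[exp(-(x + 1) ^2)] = (4*x^2 + 8*x + 2)*exp(-x^2 - 2*x - 1)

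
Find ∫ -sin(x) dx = cos(x) + C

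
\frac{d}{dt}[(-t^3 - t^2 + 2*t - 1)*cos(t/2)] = t^3*sin(t/2)/2 + t^2*sin(t/2)/2 - 3*t^2*cos(t/2) - t*sin(t/2) - 2*t*cos(t/2) + sin(t/2)/2 + 2*cos(t/2)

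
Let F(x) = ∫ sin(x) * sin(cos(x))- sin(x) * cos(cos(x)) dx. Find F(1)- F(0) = -sin(1) - cos(1) + sin(cos(1)) + cos(cos(1))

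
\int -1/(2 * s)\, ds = -log(s)/2 + C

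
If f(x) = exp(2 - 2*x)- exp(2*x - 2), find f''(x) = 4*exp(2 - 2*x) - 4*exp(2*x - 2)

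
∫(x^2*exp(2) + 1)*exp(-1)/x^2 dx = E*x - exp(-1)/x + C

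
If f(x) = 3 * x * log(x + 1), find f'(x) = (3*x*log(x + 1) + 3*x + 3*log(x + 1))/(x + 1)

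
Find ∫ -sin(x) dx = cos(x) + C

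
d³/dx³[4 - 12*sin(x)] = 12*cos(x)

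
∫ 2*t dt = t^2 + C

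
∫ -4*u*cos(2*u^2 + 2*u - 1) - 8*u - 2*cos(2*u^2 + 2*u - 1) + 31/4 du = -4*u^2 + 31*u/4 - sin(2*u^2 + 2*u - 1) + C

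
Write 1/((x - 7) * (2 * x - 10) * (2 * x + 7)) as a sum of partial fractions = 2/(357*(2*x + 7)) - 1/(68*(x - 5)) + 1/(84*(x - 7))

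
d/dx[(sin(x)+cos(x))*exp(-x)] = -2*exp(-x)*sin(x)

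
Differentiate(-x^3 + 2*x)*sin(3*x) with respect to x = -3*x^3*cos(3*x) - 3*x^2*sin(3*x) + 6*x*cos(3*x) + 2*sin(3*x)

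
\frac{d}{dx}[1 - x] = -1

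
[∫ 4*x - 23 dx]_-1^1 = -46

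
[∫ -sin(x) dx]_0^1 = -1 + cos(1)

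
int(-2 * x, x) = -x^2 + C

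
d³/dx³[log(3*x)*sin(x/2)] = (-x^3*log(x)*cos(x/2) - x^3*log(3)*cos(x/2) - 6*x^2*sin(x/2) - 12*x*cos(x/2) + 16*sin(x/2))/(8*x^3)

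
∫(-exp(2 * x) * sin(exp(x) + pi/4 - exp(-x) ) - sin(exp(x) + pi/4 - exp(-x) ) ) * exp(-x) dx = cos(2*sinh(x) + pi/4) + C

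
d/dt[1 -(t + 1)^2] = -2*t - 2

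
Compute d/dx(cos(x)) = -sin(x)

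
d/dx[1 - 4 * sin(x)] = -4*cos(x)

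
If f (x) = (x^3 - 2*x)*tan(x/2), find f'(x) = x^3/(2*cos(x/2)^2) + 3*x^2*tan(x/2) - x/cos(x/2)^2 - 2*tan(x/2)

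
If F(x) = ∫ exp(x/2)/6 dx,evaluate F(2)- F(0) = -1/3 + E/3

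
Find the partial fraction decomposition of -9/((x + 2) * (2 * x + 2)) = 9/(2*(x + 2)) - 9/(2*(x + 1))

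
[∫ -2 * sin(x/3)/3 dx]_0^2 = -2 + 2*cos(2/3)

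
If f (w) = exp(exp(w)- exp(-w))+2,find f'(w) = (exp(exp(w) - exp(-w)) + exp(2*w + exp(w) - exp(-w)))*exp(-w)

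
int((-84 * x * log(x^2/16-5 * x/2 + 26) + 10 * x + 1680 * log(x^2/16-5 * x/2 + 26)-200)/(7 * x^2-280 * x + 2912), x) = (5 - 21*log((x - 20)^2/16 + 1))*log((x - 20)^2/16 + 1)/7 + C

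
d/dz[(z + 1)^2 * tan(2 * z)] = 2*z^2/cos(2*z)^2 + 2*z*tan(2*z) + 4*z/cos(2*z)^2 + 2*tan(2*z) + 2/cos(2*z)^2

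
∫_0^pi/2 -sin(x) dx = -1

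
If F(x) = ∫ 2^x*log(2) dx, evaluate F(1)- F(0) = 1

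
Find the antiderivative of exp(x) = exp(x) + C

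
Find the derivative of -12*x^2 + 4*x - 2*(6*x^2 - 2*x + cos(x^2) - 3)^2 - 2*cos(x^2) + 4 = 48*x^3*sin(x^2) - 288*x^3 - 16*x^2*sin(x^2) + 144*x^2 - 20*x*sin(x^2) + 4*x*sin(2*x^2) - 48*x*cos(x^2) + 104*x + 8*cos(x^2) - 20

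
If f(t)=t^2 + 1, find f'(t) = 2*t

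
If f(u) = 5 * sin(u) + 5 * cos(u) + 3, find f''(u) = -5*sin(u) - 5*cos(u)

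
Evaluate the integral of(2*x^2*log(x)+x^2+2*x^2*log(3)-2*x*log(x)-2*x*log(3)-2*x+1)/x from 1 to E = (-1 + E)^2*log(3*E)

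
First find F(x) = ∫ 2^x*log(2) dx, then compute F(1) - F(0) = 1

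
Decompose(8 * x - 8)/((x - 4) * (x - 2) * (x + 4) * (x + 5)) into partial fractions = 16/(21*(x + 5)) - 5/(6*(x + 4)) - 2/(21*(x - 2)) + 1/(6*(x - 4))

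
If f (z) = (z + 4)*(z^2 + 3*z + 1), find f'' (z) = 6*z + 14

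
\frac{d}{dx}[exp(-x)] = -exp(-x)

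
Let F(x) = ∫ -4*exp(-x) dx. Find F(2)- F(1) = -4*exp(-1) + 4*exp(-2)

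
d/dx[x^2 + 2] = 2*x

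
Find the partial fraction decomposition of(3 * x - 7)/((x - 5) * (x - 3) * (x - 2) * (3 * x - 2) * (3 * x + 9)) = 135/(4004*(3*x - 2)) - 1/(495*(x + 3)) - 1/(180*(x - 2)) - 1/(126*(x - 3)) + 1/(234*(x - 5))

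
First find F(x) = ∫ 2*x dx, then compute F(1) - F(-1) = 0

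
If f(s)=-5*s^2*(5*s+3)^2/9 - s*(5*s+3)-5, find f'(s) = -500*s^3/9 - 50*s^2 - 20*s - 3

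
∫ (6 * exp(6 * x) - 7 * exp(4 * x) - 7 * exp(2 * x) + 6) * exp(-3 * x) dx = 16*sinh(x)^3 - 2*sinh(x) + C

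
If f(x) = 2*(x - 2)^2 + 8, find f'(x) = 4*x - 8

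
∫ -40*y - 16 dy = -20*y^2 - 16*y + C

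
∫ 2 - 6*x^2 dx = -2*x^3 + 2*x + C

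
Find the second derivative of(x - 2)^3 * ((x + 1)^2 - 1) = 20*x^3 - 48*x^2 + 32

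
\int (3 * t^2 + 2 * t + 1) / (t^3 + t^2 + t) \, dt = log(t*(t^2 + t + 1)) + C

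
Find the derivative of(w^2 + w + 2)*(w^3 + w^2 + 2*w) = 5*w^4 + 8*w^3 + 15*w^2 + 8*w + 4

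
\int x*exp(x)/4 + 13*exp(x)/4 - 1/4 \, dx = (x + 12)*(exp(x) - 1)/4 + C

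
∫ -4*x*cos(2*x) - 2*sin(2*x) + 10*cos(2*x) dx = (5 - 2*x)*sin(2*x) + C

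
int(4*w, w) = 2*w^2 + C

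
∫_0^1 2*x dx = 1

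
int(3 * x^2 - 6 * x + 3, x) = x^3 - 3*x^2 + 3*x + C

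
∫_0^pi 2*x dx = pi^2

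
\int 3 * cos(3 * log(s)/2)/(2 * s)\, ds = sin(3*log(s)/2) + C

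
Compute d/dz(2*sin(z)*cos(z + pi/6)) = 2*cos(2*z + pi/6)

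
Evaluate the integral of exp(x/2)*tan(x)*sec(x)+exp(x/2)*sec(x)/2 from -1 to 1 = (-exp(-1/2) + exp(1/2))/cos(1)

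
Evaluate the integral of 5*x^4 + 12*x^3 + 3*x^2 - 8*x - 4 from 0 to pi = 1 + (1 + pi)^2*(-2*pi - 1 + pi^2 + pi^3)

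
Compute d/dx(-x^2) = -2*x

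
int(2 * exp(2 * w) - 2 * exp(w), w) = (exp(w) - 1)^2 + C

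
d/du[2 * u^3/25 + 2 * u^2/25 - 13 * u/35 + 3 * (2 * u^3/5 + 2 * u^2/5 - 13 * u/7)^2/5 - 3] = 72*u^5/125 + 24*u^4/25 - 2784*u^3/875 - 426*u^2/175 + 5266*u/1225 - 13/35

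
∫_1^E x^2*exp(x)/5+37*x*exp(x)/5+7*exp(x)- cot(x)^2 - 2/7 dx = -227*E/35 + cot(E) - 5/7 - cot(1) + (E/5 + 7)*exp(1 + E)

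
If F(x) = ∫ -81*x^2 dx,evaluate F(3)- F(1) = -702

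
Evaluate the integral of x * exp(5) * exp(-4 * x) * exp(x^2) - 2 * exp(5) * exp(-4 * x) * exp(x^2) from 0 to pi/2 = -exp(5)/2 + exp((-2 + pi/2)^2 + 1)/2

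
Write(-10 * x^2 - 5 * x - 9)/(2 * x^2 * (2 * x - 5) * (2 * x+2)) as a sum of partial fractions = -24/(25*(2*x - 5)) + 1/(2*(x + 1)) - 1/(50*x) + 9/(20*x^2)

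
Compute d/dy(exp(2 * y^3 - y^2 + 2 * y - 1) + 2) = 6*y^2*exp(2*y^3 - y^2 + 2*y - 1) - 2*y*exp(2*y^3 - y^2 + 2*y - 1) + 2*exp(2*y^3 - y^2 + 2*y - 1)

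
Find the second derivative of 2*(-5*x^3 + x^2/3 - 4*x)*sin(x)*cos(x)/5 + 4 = 4*x^3*sin(2*x) - 4*x^2*sin(2*x)/15 - 12*x^2*cos(2*x) - 14*x*sin(2*x)/5 + 8*x*cos(2*x)/15 + 2*sin(2*x)/15 - 16*cos(2*x)/5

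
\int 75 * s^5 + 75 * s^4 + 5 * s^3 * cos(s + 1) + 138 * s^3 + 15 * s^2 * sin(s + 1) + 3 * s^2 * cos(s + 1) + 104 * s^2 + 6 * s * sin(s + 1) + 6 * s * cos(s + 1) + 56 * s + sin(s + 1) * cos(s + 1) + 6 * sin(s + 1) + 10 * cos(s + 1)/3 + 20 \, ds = 5*s^3/3 + s^2 + 2*s + (5*s^3 + 3*s^2 + 6*s + sin(s + 1) + 3)^2/2 + sin(s + 1)/3 + C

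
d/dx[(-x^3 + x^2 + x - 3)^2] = 6*x^5 - 10*x^4 - 4*x^3 + 24*x^2 - 10*x - 6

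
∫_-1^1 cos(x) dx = 2*sin(1)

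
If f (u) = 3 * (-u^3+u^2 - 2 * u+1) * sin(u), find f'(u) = -3*u^3*cos(u) - 9*u^2*sin(u) + 3*u^2*cos(u) + 6*u*sin(u) - 6*u*cos(u) - 6*sin(u) + 3*cos(u)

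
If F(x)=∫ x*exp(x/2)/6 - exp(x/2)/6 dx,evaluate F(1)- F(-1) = -2*exp(1/2)/3 + 4*exp(-1/2)/3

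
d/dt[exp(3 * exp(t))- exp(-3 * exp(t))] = (3*exp(t) + 3*exp(t + 6*exp(t)))*exp(-3*exp(t))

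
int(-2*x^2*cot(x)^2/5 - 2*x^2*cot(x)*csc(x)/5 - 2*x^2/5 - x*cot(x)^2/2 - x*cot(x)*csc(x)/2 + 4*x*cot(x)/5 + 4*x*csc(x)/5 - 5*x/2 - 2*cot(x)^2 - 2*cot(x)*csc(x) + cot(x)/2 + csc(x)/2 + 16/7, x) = -x^2 + 30*x/7 + (cot(x) + csc(x))*(2*x^2/5 + x/2 + 2) + C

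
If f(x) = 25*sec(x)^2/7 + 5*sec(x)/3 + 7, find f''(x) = 150*tan(x)^4/7 + 200*tan(x)^2/7 + 50/7 - 5/(3*cos(x)) + 10/(3*cos(x)^3)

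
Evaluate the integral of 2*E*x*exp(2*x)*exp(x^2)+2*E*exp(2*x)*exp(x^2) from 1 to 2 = -exp(4) + exp(9)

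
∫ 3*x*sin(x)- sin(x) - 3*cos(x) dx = (1 - 3*x)*cos(x) + C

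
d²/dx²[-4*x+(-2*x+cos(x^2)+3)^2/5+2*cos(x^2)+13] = 16*x^3*cos(x^2)/5 - 64*x^2*cos(x^2)/5 - 8*x^2*cos(2*x^2)/5 + 24*x*sin(x^2)/5 - 32*sin(x^2)/5 - 2*sin(2*x^2)/5 + 8/5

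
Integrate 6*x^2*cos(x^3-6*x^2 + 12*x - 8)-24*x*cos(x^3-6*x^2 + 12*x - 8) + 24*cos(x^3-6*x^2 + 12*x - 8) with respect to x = 2*sin((x - 2)^3) + C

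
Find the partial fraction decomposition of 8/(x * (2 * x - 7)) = 16/(7*(2*x - 7)) - 8/(7*x)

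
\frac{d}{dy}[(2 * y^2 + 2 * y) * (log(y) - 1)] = 4*y*log(y) - 2*y + 2*log(y)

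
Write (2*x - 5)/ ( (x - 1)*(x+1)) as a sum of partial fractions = 7/(2*(x + 1)) - 3/(2*(x - 1))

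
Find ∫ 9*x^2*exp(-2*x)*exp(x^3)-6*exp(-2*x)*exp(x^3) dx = 3*exp(x*(x^2 - 2)) + C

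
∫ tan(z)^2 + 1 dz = tan(z) + C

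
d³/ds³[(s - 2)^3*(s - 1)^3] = 120*s^3 - 540*s^2 + 792*s - 378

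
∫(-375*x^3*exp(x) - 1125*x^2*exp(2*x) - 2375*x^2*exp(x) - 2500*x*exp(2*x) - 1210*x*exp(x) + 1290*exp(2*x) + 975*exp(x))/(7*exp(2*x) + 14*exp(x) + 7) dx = 5*(-75*x^3 - 250*x^2 + 258*x - 63)*exp(x)/(7*(exp(x) + 1)) + C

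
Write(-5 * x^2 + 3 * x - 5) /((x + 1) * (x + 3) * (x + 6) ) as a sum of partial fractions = -203/(15*(x + 6)) + 59/(6*(x + 3)) - 13/(10*(x + 1))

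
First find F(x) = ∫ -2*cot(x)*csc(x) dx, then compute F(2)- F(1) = -2*csc(1) + 2*csc(2)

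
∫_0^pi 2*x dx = pi^2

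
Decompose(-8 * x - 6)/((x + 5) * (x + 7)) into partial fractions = -25/(x + 7) + 17/(x + 5)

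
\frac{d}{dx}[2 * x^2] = 4*x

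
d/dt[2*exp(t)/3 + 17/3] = 2*exp(t)/3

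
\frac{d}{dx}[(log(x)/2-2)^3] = (3*log(x)^2 - 24*log(x) + 48)/(8*x)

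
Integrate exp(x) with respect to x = exp(x) + C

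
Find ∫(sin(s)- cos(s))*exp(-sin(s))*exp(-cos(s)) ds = exp(-sqrt(2)*sin(s + pi/4)) + C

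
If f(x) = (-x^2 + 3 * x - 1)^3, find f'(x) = -6*x^5 + 45*x^4 - 120*x^3 + 135*x^2 - 60*x + 9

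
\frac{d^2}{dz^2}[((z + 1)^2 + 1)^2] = 12*z^2 + 24*z + 16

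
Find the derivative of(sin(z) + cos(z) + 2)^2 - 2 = 2*cos(2*z) + 4*sqrt(2)*cos(z + pi/4)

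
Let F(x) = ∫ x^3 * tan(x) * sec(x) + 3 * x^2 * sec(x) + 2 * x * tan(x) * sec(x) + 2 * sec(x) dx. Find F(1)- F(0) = 3*sec(1)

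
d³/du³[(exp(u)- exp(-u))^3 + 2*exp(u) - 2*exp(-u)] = (27*exp(6*u) - exp(4*u) - exp(2*u) + 27)*exp(-3*u)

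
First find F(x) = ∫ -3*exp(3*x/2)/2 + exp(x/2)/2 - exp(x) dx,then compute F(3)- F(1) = -exp(9/2) - exp(3) - exp(1/2) + E + 2*exp(3/2)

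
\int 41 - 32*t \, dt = -16*t^2 + 41*t + C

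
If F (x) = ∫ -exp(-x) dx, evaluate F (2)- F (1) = -exp(-1) + exp(-2)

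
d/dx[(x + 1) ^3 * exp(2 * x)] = 2*x^3*exp(2*x) + 9*x^2*exp(2*x) + 12*x*exp(2*x) + 5*exp(2*x)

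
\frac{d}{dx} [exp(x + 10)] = exp(x + 10)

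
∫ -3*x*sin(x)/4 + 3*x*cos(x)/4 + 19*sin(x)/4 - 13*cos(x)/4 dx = sqrt(2)*(3*x - 16)*sin(x + pi/4)/4 + C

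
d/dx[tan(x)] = cos(x)^(-2)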